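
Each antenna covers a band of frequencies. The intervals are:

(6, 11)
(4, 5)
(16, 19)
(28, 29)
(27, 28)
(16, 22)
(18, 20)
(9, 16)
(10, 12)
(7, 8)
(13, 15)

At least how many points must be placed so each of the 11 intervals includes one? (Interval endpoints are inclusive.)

6

Sorted: [4,5] [7,8] [6,11] [10,12] [13,15] [9,16] [16,19] [18,20] [16,22] [27,28] [28,29]
{[4,5]} hit by 5; {[7,8],[6,11]} hit by 8; {[10,12]} hit by 12; {[13,15],[9,16]} hit by 15; {[16,19],[18,20],[16,22]} hit by 19; {[27,28],[28,29]} hit by 28.
Points: 5, 8, 12, 15, 19, 28 (6 total).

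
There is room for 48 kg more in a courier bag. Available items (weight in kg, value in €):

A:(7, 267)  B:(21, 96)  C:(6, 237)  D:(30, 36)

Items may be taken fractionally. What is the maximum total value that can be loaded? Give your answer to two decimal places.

616.80

Ratios (sorted): C 39.50, A 38.14, B 4.57, D 1.20
take C (6 @ 237); take A (7 @ 267); take B (21 @ 96); take 14/30 of D → 16.80. Capacity used 48/48.
Total value = 616.80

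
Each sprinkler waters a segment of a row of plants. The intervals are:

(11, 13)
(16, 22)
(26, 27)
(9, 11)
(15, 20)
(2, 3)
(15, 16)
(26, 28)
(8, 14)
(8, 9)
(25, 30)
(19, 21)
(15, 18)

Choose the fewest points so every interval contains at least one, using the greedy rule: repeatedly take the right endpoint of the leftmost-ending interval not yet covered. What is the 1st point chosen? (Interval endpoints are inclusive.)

Sorted: [2,3] [8,9] [9,11] [11,13] [8,14] [15,16] [15,18] [15,20] [19,21] [16,22] [26,27] [26,28] [25,30]
{[2,3]} hit by 3; {[8,9],[9,11]} hit by 9; {[11,13],[8,14]} hit by 13; {[15,16],[15,18],[15,20]} hit by 16; {[19,21],[16,22]} hit by 21; {[26,27],[26,28],[25,30]} hit by 27.
Points: 3, 9, 13, 16, 21, 27 (6 total).

3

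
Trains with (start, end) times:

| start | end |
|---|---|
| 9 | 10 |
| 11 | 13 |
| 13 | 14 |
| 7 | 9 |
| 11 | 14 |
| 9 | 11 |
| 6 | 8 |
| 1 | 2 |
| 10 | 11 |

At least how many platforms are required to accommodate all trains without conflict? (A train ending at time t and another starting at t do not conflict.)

The answer is the maximum number of intervals overlapping at any instant.
starts: [1, 6, 7, 9, 9, 10, 11, 11, 13]
ends:   [2, 8, 9, 10, 11, 11, 13, 14, 14]
s1→1 e2→0 s6→1 s7→2  — peak 2.

2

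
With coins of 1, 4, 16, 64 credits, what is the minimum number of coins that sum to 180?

6

180 = 2×64 + 3×16 + 1×4
Total coins = 2 + 3 + 1 = 6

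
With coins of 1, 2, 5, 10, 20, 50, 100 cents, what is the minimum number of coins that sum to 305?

4

305 − 3×100→5 − 1×5→0
Total coins = 3 + 1 = 4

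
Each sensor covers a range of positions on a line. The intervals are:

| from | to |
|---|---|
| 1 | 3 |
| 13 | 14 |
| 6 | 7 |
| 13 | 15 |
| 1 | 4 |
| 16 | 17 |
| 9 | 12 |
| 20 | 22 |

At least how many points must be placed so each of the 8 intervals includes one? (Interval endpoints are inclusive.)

6

Sort by right endpoint; whenever an interval is uncovered, place a point at its right end.
By right end: [1,3]  [1,4]  [6,7]  [9,12]  [13,14]  [13,15]  [16,17]  [20,22]
[1,3] uncovered → point at 3; [6,7] uncovered → point at 7; [9,12] uncovered → point at 12; [13,14] uncovered → point at 14; [16,17] uncovered → point at 17; [20,22] uncovered → point at 22.
Points: 3, 7, 12, 14, 17, 22 (6 total).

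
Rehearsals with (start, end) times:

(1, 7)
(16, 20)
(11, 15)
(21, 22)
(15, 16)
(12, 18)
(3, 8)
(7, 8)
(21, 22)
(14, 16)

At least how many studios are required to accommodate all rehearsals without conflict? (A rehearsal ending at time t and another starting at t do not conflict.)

3

Events (time:±→running): 1:+→1 3:+→2 7:-→1 7:+→2 8:-→1 8:-→0 11:+→1 12:+→2 14:+→3 … peak 3.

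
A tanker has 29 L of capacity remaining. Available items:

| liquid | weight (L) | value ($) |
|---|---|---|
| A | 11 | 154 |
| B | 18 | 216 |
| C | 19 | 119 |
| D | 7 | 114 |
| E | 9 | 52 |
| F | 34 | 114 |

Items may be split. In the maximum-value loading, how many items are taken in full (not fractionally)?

2

Greedy by value/weight ratio, highest first.
Ratios (sorted): D 16.29, A 14.00, B 12.00, C 6.26, E 5.78, F 3.35
take D (7 @ 114); take A (11 @ 154); take 11/18 of B → 132.00. Capacity used 29/29.
2 item(s) taken whole; one partial (take 11/18 of B).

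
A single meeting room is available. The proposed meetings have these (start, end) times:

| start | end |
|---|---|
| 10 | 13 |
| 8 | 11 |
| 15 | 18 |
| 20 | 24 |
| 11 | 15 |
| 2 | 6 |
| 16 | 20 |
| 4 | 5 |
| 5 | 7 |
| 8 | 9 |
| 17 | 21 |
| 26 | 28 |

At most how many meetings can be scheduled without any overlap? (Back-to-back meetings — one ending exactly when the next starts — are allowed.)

Order by finish time; keep every interval that doesn't clash with the previous kept one.
Sorted by end: (4,5)  (2,6)  (5,7)  (8,9)  (8,11)  (10,13)  (11,15)  (15,18)  (16,20)  (17,21)  (20,24)  (26,28)
take (4,5); take (5,7); take (8,9); take (10,13); skip (11,15); take (15,18); take (20,24); take (26,28).
Selected 7 meetings.

7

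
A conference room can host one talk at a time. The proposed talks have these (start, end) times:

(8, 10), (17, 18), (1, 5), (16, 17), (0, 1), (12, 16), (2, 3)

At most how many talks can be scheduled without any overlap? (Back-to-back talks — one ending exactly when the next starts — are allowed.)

Greedy by earliest finish: after sorting by end time, pick each interval compatible with the last pick.
By end time: (0,1), (2,3), (1,5), (8,10), (12,16), (16,17), (17,18).
Pick (0,1); next start ≥ 1 → (2,3); next start ≥ 3 → (8,10); next start ≥ 10 → (12,16); next start ≥ 16 → (16,17); next start ≥ 17 → (17,18).
Selected 6 talks.

6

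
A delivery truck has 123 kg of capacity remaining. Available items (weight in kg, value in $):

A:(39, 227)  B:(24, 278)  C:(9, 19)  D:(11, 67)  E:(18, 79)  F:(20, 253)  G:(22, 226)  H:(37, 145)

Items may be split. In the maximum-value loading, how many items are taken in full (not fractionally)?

Greedy by value/weight ratio, highest first.
Ratios (sorted): F 12.65, B 11.58, G 10.27, D 6.09, A 5.82, E 4.39, H 3.92, C 2.11
take F (20 @ 253); take B (24 @ 278); take G (22 @ 226); take D (11 @ 67); take A (39 @ 227); take 7/18 of E → 30.72. Capacity used 123/123.
5 item(s) taken whole; one partial (take 7/18 of E).

5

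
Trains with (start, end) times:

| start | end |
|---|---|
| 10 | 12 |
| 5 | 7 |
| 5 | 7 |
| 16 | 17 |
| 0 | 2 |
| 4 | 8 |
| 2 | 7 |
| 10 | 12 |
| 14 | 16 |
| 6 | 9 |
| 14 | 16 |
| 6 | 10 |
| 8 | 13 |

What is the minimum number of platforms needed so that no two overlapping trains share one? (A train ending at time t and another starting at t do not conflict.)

6

The answer is the maximum number of intervals overlapping at any instant.
starts: [0, 2, 4, 5, 5, 6, 6, 8, 10, 10, 14, 14, 16]
ends:   [2, 7, 7, 7, 8, 9, 10, 12, 12, 13, 16, 16, 17]
s0→1 e2→0 s2→1 s4→2 s5→3 s5→4 s6→5 s6→6  — peak 6.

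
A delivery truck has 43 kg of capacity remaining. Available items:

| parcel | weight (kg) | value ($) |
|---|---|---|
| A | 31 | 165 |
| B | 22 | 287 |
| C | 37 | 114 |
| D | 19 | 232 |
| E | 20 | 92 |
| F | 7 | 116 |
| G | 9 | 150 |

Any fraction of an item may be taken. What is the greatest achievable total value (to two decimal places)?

614.05

Ratios (sorted): G 16.67, F 16.57, B 13.05, D 12.21, A 5.32, E 4.60, C 3.08
take G (9 @ 150); take F (7 @ 116); take B (22 @ 287); take 5/19 of D → 61.05. Capacity used 43/43.
Total value = 614.05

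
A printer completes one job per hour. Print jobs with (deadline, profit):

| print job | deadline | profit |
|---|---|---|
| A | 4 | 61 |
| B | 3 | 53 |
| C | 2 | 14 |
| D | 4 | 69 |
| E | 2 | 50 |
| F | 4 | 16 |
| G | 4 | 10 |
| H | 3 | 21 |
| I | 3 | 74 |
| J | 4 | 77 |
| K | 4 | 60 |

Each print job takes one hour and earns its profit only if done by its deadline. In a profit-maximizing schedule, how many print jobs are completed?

4

By profit: J(d4,77), I(d3,74), D(d4,69), A(d4,61), K(d4,60), B(d3,53), E(d2,50), H(d3,21), F(d4,16), C(d2,14), G(d4,10)
J→slot 4; I→slot 3; D→slot 2; A→slot 1; K skipped; B skipped; E skipped; H skipped; F skipped; C skipped; G skipped.
4 of 11 scheduled.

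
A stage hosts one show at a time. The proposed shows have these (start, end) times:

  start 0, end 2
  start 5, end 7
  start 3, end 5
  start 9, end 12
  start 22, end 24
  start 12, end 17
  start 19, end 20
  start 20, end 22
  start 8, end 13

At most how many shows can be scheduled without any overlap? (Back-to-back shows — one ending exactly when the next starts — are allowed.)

Sort by end time and greedily take each interval whose start is ≥ the last chosen end.
By end time: (0,2), (3,5), (5,7), (9,12), (8,13), (12,17), (19,20), (20,22), (22,24).
Pick (0,2); next start ≥ 2 → (3,5); next start ≥ 5 → (5,7); next start ≥ 7 → (9,12); next start ≥ 12 → (12,17); next start ≥ 17 → (19,20); next start ≥ 20 → (20,22); next start ≥ 22 → (22,24).
Selected 8 shows.

8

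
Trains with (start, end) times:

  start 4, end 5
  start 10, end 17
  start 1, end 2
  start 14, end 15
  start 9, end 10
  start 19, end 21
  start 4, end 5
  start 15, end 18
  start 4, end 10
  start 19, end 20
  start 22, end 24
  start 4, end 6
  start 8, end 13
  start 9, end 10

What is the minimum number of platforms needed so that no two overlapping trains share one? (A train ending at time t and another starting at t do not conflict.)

4

The answer is the maximum number of intervals overlapping at any instant.
starts: [1, 4, 4, 4, 4, 8, 9, 9, 10, 14, 15, 19, 19, 22]
ends:   [2, 5, 5, 6, 10, 10, 10, 13, 15, 17, 18, 20, 21, 24]
s1→1 e2→0 s4→1 s4→2 s4→3 s4→4  — peak 4.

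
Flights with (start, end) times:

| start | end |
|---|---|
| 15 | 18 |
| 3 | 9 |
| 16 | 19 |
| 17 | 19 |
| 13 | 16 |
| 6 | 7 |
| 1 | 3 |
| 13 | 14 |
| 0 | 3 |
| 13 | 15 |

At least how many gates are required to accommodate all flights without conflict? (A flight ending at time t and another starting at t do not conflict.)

The answer is the maximum number of intervals overlapping at any instant.
Events (time:±→running): 0:+→1 1:+→2 3:-→1 3:-→0 3:+→1 6:+→2 7:-→1 9:-→0 13:+→1 13:+→2 13:+→3 … peak 3.

3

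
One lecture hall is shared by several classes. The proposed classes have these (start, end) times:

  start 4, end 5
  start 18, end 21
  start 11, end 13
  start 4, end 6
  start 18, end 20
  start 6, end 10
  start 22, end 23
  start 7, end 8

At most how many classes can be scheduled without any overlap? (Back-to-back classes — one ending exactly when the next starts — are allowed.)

Order by finish time; keep every interval that doesn't clash with the previous kept one.
By end time: (4,5), (4,6), (7,8), (6,10), (11,13), (18,20), (18,21), (22,23).
Pick (4,5); next start ≥ 5 → (7,8); next start ≥ 8 → (11,13); next start ≥ 13 → (18,20); next start ≥ 20 → (22,23).
Selected 5 classes.

5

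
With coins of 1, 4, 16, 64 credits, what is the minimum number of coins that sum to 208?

4

208 = 3×64 + 1×16
Total coins = 3 + 1 = 4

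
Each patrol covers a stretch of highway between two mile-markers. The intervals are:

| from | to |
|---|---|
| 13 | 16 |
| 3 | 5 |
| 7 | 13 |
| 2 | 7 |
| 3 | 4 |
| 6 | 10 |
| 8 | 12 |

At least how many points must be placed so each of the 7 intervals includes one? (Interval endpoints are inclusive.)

3

Sort by right endpoint; whenever an interval is uncovered, place a point at its right end.
Sorted: [3,4] [3,5] [2,7] [6,10] [8,12] [7,13] [13,16]
{[3,4],[3,5],[2,7]} hit by 4; {[6,10],[8,12],[7,13]} hit by 10; {[13,16]} hit by 16.
Points: 4, 10, 16 (3 total).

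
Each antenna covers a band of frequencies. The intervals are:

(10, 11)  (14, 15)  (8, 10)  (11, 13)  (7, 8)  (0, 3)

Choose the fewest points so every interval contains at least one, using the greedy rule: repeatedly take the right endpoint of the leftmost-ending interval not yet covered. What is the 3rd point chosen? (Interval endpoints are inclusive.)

11

Sort by right endpoint; whenever an interval is uncovered, place a point at its right end.
By right end: [0,3]  [7,8]  [8,10]  [10,11]  [11,13]  [14,15]
[0,3] uncovered → point at 3; [7,8] uncovered → point at 8; [10,11] uncovered → point at 11; [14,15] uncovered → point at 15.
Points: 3, 8, 11, 15 (4 total).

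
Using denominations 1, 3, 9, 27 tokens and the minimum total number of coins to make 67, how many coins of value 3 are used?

Use the largest denomination that fits, subtract, and repeat.
67 = 2×27 + 1×9 + 1×3 + 1×1
Count of 3: 1

1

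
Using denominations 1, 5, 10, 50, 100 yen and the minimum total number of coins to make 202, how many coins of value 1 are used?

202 = 2×100 + 2×1
Count of 1: 2

2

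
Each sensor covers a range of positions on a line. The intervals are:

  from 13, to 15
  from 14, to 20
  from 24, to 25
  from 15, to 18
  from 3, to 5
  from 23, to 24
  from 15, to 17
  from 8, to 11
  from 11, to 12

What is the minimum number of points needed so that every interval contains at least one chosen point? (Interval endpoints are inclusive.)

4

By right end: [3,5]  [8,11]  [11,12]  [13,15]  [15,17]  [15,18]  [14,20]  [23,24]  [24,25]
[3,5] uncovered → point at 5; [8,11] uncovered → point at 11; [13,15] uncovered → point at 15; [23,24] uncovered → point at 24.
Points: 5, 11, 15, 24 (4 total).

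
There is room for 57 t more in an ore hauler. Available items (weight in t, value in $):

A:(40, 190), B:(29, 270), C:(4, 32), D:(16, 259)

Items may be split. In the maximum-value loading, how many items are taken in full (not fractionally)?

Greedy by value/weight ratio, highest first.
Order: D (259/16=16.19) > B (270/29=9.31) > C (32/4=8.00) > A (190/40=4.75)
Fill: take D (16 @ 259) → take B (29 @ 270) → take C (4 @ 32) → take 8/40 of A → 38.00; 57/57 used.
3 item(s) taken whole; one partial (take 8/40 of A).

3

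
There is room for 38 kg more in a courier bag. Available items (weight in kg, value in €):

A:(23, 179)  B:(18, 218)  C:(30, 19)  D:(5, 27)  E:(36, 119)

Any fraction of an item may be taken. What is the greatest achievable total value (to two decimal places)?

Greedy by value/weight ratio, highest first.
Ratios (sorted): B 12.11, A 7.78, D 5.40, E 3.31, C 0.63
take B (18 @ 218); take 20/23 of A → 155.65. Capacity used 38/38.
Total value = 373.65

373.65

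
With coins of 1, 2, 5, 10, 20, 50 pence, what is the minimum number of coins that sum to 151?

151 − 3×50→1 − 1×1→0
Total coins = 3 + 1 = 4

4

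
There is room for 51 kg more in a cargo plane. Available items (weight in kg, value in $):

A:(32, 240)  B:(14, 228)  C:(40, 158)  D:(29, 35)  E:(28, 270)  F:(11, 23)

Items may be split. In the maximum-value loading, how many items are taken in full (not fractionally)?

Ratios (sorted): B 16.29, E 9.64, A 7.50, C 3.95, F 2.09, D 1.21
take B (14 @ 228); take E (28 @ 270); take 9/32 of A → 67.50. Capacity used 51/51.
2 item(s) taken whole; one partial (take 9/32 of A).

2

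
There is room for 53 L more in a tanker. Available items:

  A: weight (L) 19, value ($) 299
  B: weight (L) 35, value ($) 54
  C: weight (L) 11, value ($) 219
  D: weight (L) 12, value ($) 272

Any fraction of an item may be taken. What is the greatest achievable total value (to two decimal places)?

Order: D (272/12=22.67) > C (219/11=19.91) > A (299/19=15.74) > B (54/35=1.54)
Fill: take D (12 @ 272) → take C (11 @ 219) → take A (19 @ 299) → take 11/35 of B → 16.97; 53/53 used.
Total value = 806.97

806.97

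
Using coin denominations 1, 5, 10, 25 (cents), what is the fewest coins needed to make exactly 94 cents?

Greedy: take as many of the largest coin as possible, then repeat with the remainder.
94 = 3×25 + 1×10 + 1×5 + 4×1
Total coins = 3 + 1 + 1 + 4 = 9

9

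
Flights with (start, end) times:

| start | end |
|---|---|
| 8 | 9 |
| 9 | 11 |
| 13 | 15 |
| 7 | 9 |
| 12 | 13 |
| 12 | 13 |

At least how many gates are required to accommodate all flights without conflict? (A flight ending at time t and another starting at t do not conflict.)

2

Count concurrent intervals with a sweep; the peak is the room count.
Events (time:±→running): 7:+→1 8:+→2 … peak 2.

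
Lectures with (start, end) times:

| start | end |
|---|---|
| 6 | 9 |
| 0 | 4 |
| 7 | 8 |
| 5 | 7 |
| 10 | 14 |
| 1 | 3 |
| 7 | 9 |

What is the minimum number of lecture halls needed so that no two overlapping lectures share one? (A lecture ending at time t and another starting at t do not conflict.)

Count concurrent intervals with a sweep; the peak is the room count.
Events (time:±→running): 0:+→1 1:+→2 3:-→1 4:-→0 5:+→1 6:+→2 7:-→1 7:+→2 7:+→3 … peak 3.

3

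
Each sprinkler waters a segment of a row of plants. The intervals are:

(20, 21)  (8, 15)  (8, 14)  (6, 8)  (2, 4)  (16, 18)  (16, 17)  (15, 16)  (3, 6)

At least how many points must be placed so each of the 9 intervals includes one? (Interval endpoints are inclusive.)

4

Process intervals by earliest right end; each time one isn't hit yet, stab at its right endpoint.
Sorted: [2,4] [3,6] [6,8] [8,14] [8,15] [15,16] [16,17] [16,18] [20,21]
{[2,4],[3,6]} hit by 4; {[6,8],[8,14],[8,15]} hit by 8; {[15,16],[16,17],[16,18]} hit by 16; {[20,21]} hit by 21.
Points: 4, 8, 16, 21 (4 total).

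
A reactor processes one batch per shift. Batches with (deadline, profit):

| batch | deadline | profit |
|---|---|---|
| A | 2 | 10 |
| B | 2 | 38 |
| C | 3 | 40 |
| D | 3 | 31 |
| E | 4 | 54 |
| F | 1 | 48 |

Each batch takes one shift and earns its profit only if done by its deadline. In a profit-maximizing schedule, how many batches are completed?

4

Sort by profit descending; place each in the latest free slot ≤ its deadline.
By profit: E(d4,54), F(d1,48), C(d3,40), B(d2,38), D(d3,31), A(d2,10)
E→slot 4; F→slot 1; C→slot 3; B→slot 2; D skipped; A skipped.
4 of 6 scheduled.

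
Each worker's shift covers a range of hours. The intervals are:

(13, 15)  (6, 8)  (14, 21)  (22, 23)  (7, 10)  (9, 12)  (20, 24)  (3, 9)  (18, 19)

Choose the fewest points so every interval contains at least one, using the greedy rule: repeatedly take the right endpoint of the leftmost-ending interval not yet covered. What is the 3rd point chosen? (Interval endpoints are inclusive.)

15

Process intervals by earliest right end; each time one isn't hit yet, stab at its right endpoint.
By right end: [6,8]  [3,9]  [7,10]  [9,12]  [13,15]  [18,19]  [14,21]  [22,23]  [20,24]
[6,8] uncovered → point at 8; [9,12] uncovered → point at 12; [13,15] uncovered → point at 15; [18,19] uncovered → point at 19; [22,23] uncovered → point at 23.
Points: 8, 12, 15, 19, 23 (5 total).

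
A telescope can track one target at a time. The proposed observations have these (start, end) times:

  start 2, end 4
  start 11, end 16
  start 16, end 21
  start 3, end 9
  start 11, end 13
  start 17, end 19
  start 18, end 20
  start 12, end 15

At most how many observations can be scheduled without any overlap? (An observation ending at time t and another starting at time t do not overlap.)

3

Sort by end time and greedily take each interval whose start is ≥ the last chosen end.
Sorted by end: (2,4)  (3,9)  (11,13)  (12,15)  (11,16)  (17,19)  (18,20)  (16,21)
take (2,4); take (11,13); take (17,19).
Selected 3 observations.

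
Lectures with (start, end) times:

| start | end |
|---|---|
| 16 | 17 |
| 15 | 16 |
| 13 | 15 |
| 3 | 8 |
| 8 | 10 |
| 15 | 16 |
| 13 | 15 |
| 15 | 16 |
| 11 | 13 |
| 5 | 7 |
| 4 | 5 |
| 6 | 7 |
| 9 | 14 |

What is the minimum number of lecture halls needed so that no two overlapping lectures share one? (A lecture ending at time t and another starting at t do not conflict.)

Count concurrent intervals with a sweep; the peak is the room count.
Events (time:±→running): 3:+→1 4:+→2 5:-→1 5:+→2 6:+→3 … peak 3.

3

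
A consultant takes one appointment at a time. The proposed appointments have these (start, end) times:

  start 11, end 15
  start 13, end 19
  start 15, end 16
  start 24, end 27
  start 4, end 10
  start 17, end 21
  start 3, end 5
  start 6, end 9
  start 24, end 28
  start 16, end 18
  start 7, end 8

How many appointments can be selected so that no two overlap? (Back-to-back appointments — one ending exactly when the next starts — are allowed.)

Greedy by earliest finish: after sorting by end time, pick each interval compatible with the last pick.
Sorted by end: (3,5)  (7,8)  (6,9)  (4,10)  (11,15)  (15,16)  (16,18)  (13,19)  (17,21)  (24,27)  (24,28)
take (3,5); take (7,8); take (11,15); take (15,16); take (16,18); skip (13,19); skip (17,21); take (24,27).
Selected 6 appointments.

6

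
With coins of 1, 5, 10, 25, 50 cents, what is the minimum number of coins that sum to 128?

128 − 2×50→28 − 1×25→3 − 3×1→0
Total coins = 2 + 1 + 3 = 6

6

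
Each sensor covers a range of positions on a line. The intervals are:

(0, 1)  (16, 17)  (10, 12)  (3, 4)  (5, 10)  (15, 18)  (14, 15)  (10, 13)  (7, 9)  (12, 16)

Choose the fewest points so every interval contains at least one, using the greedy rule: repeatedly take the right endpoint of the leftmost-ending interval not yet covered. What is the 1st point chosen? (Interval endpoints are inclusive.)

1

Sorted: [0,1] [3,4] [7,9] [5,10] [10,12] [10,13] [14,15] [12,16] [16,17] [15,18]
{[0,1]} hit by 1; {[3,4]} hit by 4; {[7,9],[5,10]} hit by 9; {[10,12],[10,13]} hit by 12; {[14,15],[12,16]} hit by 15; {[16,17],[15,18]} hit by 17.
Points: 1, 4, 9, 12, 15, 17 (6 total).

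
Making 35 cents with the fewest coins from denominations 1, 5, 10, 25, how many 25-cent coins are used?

Greedy: take as many of the largest coin as possible, then repeat with the remainder.
35 = 1×25 + 1×10
Count of 25: 1

1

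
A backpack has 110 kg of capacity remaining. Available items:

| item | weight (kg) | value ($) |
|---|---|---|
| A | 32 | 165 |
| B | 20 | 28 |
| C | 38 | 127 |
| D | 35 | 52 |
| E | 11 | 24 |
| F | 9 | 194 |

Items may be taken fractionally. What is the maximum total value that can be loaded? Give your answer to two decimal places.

Ratios (sorted): F 21.56, A 5.16, C 3.34, E 2.18, D 1.49, B 1.40
take F (9 @ 194); take A (32 @ 165); take C (38 @ 127); take E (11 @ 24); take 20/35 of D → 29.71. Capacity used 110/110.
Total value = 539.71

539.71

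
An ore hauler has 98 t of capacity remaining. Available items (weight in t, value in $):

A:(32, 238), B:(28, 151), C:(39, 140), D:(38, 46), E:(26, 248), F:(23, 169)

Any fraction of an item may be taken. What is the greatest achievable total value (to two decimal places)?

Order: E (248/26=9.54) > A (238/32=7.44) > F (169/23=7.35) > B (151/28=5.39) > C (140/39=3.59) > D (46/38=1.21)
Fill: take E (26 @ 248) → take A (32 @ 238) → take F (23 @ 169) → take 17/28 of B → 91.68; 98/98 used.
Total value = 746.68

746.68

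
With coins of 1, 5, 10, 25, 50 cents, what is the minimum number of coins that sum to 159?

8

Use the largest denomination that fits, subtract, and repeat.
159 − 3×50→9 − 1×5→4 − 4×1→0
Total coins = 3 + 1 + 4 = 8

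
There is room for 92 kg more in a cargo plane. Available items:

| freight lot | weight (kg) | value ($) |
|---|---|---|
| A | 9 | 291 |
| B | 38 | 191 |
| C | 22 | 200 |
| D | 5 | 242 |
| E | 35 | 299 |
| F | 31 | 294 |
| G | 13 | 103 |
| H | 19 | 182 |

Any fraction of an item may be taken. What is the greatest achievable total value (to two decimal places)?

1260.26

Order: D (242/5=48.40) > A (291/9=32.33) > H (182/19=9.58) > F (294/31=9.48) > C (200/22=9.09) > E (299/35=8.54) > G (103/13=7.92) > B (191/38=5.03)
Fill: take D (5 @ 242) → take A (9 @ 291) → take H (19 @ 182) → take F (31 @ 294) → take C (22 @ 200) → take 6/35 of E → 51.26; 92/92 used.
Total value = 1260.26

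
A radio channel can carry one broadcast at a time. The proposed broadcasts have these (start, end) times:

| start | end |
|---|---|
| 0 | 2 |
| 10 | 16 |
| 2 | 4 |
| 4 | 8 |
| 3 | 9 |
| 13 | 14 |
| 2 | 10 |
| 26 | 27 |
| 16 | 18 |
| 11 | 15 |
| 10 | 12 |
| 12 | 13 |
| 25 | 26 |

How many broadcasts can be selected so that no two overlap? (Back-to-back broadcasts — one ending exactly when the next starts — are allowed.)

9

Sort by end time and greedily take each interval whose start is ≥ the last chosen end.
By end time: (0,2), (2,4), (4,8), (3,9), (2,10), (10,12), (12,13), (13,14), (11,15), (10,16), (16,18), (25,26), (26,27).
Pick (0,2); next start ≥ 2 → (2,4); next start ≥ 4 → (4,8); next start ≥ 8 → (10,12); next start ≥ 12 → (12,13); next start ≥ 13 → (13,14); next start ≥ 14 → (16,18); next start ≥ 18 → (25,26); next start ≥ 26 → (26,27).
Selected 9 broadcasts.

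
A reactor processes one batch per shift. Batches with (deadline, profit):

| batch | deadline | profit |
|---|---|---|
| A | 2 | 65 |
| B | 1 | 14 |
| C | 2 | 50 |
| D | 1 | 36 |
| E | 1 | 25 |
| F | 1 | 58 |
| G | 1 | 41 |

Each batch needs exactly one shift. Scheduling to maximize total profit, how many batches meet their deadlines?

2

Profit order: A=65 F=58 C=50 G=41 D=36 E=25 B=14
Assign: A→slot 2, F→slot 1, C skipped, G skipped, D skipped, E skipped, B skipped.
Slots: [1:F] [2:A]
2 of 7 scheduled.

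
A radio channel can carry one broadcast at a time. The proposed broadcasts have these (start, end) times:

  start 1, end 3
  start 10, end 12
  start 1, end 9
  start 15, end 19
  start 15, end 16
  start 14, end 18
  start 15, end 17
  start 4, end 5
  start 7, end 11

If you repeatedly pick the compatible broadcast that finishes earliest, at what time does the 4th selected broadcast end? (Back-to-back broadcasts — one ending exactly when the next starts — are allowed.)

16

Sort by end time and greedily take each interval whose start is ≥ the last chosen end.
By end time: (1,3), (4,5), (1,9), (7,11), (10,12), (15,16), (15,17), (14,18), (15,19).
Pick (1,3); next start ≥ 3 → (4,5); next start ≥ 5 → (7,11); next start ≥ 11 → (15,16).
Selected: (1,3) (4,5) (7,11) (15,16)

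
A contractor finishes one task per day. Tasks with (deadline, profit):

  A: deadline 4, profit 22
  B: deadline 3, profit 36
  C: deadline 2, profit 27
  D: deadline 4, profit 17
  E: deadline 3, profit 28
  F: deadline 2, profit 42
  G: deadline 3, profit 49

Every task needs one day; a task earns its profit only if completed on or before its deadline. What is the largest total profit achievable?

Sort by profit descending; place each in the latest free slot ≤ its deadline.
Profit order: G=49 F=42 B=36 E=28 C=27 A=22 D=17
Assign: G→slot 3, F→slot 2, B→slot 1, E skipped, C skipped, A→slot 4, D skipped.
Slots: [1:B] [2:F] [3:G] [4:A]
Profit = 36 + 42 + 49 + 22 = 149

149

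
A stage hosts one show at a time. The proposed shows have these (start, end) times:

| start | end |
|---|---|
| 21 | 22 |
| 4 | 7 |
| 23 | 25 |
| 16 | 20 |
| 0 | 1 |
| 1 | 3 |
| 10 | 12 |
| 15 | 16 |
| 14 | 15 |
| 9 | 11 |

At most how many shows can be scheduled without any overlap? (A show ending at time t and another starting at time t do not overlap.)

9

Sort by end time and greedily take each interval whose start is ≥ the last chosen end.
Sorted by end: (0,1)  (1,3)  (4,7)  (9,11)  (10,12)  (14,15)  (15,16)  (16,20)  (21,22)  (23,25)
take (0,1); take (1,3); take (4,7); take (9,11); skip (10,12); take (14,15); take (15,16); take (16,20); take (21,22); take (23,25).
Selected 9 shows.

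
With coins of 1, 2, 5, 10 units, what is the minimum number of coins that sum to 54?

7

Greedy: take as many of the largest coin as possible, then repeat with the remainder.
54 = 5×10 + 2×2
Total coins = 5 + 2 = 7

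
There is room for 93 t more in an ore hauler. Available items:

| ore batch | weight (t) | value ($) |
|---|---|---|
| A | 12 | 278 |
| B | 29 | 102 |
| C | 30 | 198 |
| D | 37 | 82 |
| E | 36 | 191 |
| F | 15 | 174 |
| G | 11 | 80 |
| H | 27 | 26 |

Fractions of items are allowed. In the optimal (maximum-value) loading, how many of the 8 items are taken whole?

4

Greedy by value/weight ratio, highest first.
Order: A (278/12=23.17) > F (174/15=11.60) > G (80/11=7.27) > C (198/30=6.60) > E (191/36=5.31) > B (102/29=3.52) > D (82/37=2.22) > H (26/27=0.96)
Fill: take A (12 @ 278) → take F (15 @ 174) → take G (11 @ 80) → take C (30 @ 198) → take 25/36 of E → 132.64; 93/93 used.
4 item(s) taken whole; one partial (take 25/36 of E).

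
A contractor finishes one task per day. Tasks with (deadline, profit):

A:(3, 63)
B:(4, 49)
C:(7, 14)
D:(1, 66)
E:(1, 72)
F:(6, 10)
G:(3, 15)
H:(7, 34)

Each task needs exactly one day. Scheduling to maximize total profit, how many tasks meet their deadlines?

Take jobs in profit order; each goes to the latest open slot no later than its deadline.
Profit order: E=72 D=66 A=63 B=49 H=34 G=15 C=14 F=10
Assign: E→slot 1, D skipped, A→slot 3, B→slot 4, H→slot 7, G→slot 2, C→slot 6, F→slot 5.
Slots: [1:E] [2:G] [3:A] [4:B] [5:F] [6:C] [7:H]
7 of 8 scheduled.

7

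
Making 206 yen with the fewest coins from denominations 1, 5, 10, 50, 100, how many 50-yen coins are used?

Greedy: take as many of the largest coin as possible, then repeat with the remainder.
206 − 2×100→6 − 1×5→1 − 1×1→0
Count of 50: 0

0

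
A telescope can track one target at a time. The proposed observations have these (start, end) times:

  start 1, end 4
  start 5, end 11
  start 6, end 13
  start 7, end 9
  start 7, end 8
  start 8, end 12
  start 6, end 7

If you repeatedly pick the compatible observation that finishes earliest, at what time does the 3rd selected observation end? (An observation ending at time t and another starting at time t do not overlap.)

8

Sort by end time and greedily take each interval whose start is ≥ the last chosen end.
Sorted by end: (1,4)  (6,7)  (7,8)  (7,9)  (5,11)  (8,12)  (6,13)
take (1,4); take (6,7); take (7,8); skip (7,9); take (8,12); skip (6,13).
Selected: (1,4) (6,7) (7,8) (8,12)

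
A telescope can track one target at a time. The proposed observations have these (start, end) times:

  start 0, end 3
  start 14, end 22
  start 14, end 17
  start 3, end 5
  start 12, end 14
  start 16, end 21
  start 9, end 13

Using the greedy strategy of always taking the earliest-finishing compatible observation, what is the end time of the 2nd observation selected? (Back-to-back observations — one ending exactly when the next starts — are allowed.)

By end time: (0,3), (3,5), (9,13), (12,14), (14,17), (16,21), (14,22).
Pick (0,3); next start ≥ 3 → (3,5); next start ≥ 5 → (9,13); next start ≥ 13 → (14,17).
Selected: (0,3) (3,5) (9,13) (14,17)

5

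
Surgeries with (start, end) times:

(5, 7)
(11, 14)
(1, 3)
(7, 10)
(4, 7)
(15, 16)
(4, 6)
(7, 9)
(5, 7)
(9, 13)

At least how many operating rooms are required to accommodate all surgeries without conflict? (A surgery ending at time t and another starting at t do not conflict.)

4

The answer is the maximum number of intervals overlapping at any instant.
starts: [1, 4, 4, 5, 5, 7, 7, 9, 11, 15]
ends:   [3, 6, 7, 7, 7, 9, 10, 13, 14, 16]
s1→1 e3→0 s4→1 s4→2 s5→3 s5→4  — peak 4.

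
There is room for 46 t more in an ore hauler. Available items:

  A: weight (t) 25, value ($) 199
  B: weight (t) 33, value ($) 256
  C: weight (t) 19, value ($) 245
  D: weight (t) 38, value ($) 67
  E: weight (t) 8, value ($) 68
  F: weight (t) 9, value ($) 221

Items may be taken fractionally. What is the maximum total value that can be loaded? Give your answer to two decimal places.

Greedy by value/weight ratio, highest first.
Order: F (221/9=24.56) > C (245/19=12.89) > E (68/8=8.50) > A (199/25=7.96) > B (256/33=7.76) > D (67/38=1.76)
Fill: take F (9 @ 221) → take C (19 @ 245) → take E (8 @ 68) → take 10/25 of A → 79.60; 46/46 used.
Total value = 613.60

613.60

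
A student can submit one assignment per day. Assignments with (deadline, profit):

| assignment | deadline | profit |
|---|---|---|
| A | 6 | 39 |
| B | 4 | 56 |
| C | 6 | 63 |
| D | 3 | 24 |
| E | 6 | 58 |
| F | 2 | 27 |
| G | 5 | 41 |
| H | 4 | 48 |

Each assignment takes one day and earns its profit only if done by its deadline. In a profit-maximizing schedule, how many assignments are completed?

Sort by profit descending; place each in the latest free slot ≤ its deadline.
By profit: C(d6,63), E(d6,58), B(d4,56), H(d4,48), G(d5,41), A(d6,39), F(d2,27), D(d3,24)
C→slot 6; E→slot 5; B→slot 4; H→slot 3; G→slot 2; A→slot 1; F skipped; D skipped.
6 of 8 scheduled.

6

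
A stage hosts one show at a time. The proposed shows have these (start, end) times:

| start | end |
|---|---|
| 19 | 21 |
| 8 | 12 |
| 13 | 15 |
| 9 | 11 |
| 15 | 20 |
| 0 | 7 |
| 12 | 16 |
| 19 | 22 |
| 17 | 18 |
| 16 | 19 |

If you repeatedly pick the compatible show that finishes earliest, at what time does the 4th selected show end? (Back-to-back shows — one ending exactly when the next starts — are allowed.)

Order by finish time; keep every interval that doesn't clash with the previous kept one.
By end time: (0,7), (9,11), (8,12), (13,15), (12,16), (17,18), (16,19), (15,20), (19,21), (19,22).
Pick (0,7); next start ≥ 7 → (9,11); next start ≥ 11 → (13,15); next start ≥ 15 → (17,18); next start ≥ 18 → (19,21).
Selected: (0,7) (9,11) (13,15) (17,18) (19,21)

18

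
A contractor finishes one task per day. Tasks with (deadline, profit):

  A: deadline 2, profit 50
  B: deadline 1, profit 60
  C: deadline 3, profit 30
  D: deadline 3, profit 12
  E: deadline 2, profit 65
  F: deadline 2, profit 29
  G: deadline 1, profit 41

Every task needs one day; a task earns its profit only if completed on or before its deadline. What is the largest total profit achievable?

By profit: E(d2,65), B(d1,60), A(d2,50), G(d1,41), C(d3,30), F(d2,29), D(d3,12)
E→slot 2; B→slot 1; A skipped; G skipped; C→slot 3; F skipped; D skipped.
Profit = 60 + 65 + 30 = 155

155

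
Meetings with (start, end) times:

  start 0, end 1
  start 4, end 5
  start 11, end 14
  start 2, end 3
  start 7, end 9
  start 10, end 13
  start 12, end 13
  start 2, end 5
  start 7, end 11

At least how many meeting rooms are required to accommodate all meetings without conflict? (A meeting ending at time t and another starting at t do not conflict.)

Count concurrent intervals with a sweep; the peak is the room count.
Events (time:±→running): 0:+→1 1:-→0 2:+→1 2:+→2 3:-→1 4:+→2 5:-→1 5:-→0 7:+→1 7:+→2 9:-→1 10:+→2 11:-→1 11:+→2 12:+→3 … peak 3.

3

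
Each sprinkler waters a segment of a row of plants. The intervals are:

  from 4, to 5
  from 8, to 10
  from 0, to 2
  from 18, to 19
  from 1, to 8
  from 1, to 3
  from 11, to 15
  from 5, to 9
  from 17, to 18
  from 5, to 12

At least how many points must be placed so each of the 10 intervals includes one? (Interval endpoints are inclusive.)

5

Process intervals by earliest right end; each time one isn't hit yet, stab at its right endpoint.
By right end: [0,2]  [1,3]  [4,5]  [1,8]  [5,9]  [8,10]  [5,12]  [11,15]  [17,18]  [18,19]
[0,2] uncovered → point at 2; [4,5] uncovered → point at 5; [8,10] uncovered → point at 10; [11,15] uncovered → point at 15; [17,18] uncovered → point at 18.
Points: 2, 5, 10, 15, 18 (5 total).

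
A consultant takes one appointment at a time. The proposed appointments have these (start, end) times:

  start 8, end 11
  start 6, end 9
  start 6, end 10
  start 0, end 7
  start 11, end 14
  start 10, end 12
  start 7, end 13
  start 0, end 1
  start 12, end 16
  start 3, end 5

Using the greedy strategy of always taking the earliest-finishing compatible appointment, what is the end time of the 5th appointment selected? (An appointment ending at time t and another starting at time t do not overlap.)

Order by finish time; keep every interval that doesn't clash with the previous kept one.
Sorted by end: (0,1)  (3,5)  (0,7)  (6,9)  (6,10)  (8,11)  (10,12)  (7,13)  (11,14)  (12,16)
take (0,1); take (3,5); take (6,9); skip (6,10); skip (8,11); take (10,12); skip (11,14); take (12,16).
Selected: (0,1) (3,5) (6,9) (10,12) (12,16)

16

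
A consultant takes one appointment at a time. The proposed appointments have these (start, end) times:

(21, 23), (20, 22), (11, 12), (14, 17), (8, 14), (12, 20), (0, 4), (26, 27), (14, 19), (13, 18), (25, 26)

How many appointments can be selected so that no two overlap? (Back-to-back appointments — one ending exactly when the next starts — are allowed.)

6

Sorted by end: (0,4)  (11,12)  (8,14)  (14,17)  (13,18)  (14,19)  (12,20)  (20,22)  (21,23)  (25,26)  (26,27)
take (0,4); take (11,12); take (14,17); take (20,22); take (25,26); take (26,27).
Selected 6 appointments.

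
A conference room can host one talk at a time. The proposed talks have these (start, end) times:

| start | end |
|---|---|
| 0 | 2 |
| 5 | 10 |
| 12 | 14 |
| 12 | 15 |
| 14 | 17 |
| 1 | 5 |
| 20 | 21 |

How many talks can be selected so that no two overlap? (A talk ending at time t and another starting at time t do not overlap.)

5

By end time: (0,2), (1,5), (5,10), (12,14), (12,15), (14,17), (20,21).
Pick (0,2); next start ≥ 2 → (5,10); next start ≥ 10 → (12,14); next start ≥ 14 → (14,17); next start ≥ 17 → (20,21).
Selected 5 talks.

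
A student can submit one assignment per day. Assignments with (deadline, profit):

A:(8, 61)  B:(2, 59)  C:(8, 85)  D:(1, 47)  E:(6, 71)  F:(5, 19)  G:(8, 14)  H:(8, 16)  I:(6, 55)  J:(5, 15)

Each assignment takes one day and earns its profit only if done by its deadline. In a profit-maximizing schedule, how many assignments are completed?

8

Sort by profit descending; place each in the latest free slot ≤ its deadline.
Profit order: C=85 E=71 A=61 B=59 I=55 D=47 F=19 H=16 J=15 G=14
Assign: C→slot 8, E→slot 6, A→slot 7, B→slot 2, I→slot 5, D→slot 1, F→slot 4, H→slot 3, J skipped, G skipped.
Slots: [1:D] [2:B] [3:H] [4:F] [5:I] [6:E] [7:A] [8:C]
8 of 10 scheduled.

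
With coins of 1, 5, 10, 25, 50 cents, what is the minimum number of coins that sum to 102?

4

Use the largest denomination that fits, subtract, and repeat.
102 − 2×50→2 − 2×1→0
Total coins = 2 + 2 = 4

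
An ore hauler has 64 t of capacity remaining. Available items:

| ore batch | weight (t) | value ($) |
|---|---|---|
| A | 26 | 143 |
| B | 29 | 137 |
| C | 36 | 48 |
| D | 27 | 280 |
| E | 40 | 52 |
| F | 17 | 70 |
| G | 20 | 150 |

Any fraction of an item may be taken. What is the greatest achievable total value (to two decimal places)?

523.50

Order: D (280/27=10.37) > G (150/20=7.50) > A (143/26=5.50) > B (137/29=4.72) > F (70/17=4.12) > C (48/36=1.33) > E (52/40=1.30)
Fill: take D (27 @ 280) → take G (20 @ 150) → take 17/26 of A → 93.50; 64/64 used.
Total value = 523.50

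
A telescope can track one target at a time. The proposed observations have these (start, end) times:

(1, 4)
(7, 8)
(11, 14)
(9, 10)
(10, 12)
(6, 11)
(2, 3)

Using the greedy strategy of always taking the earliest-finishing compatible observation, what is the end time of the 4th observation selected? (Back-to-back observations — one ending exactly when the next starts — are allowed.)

12

Greedy by earliest finish: after sorting by end time, pick each interval compatible with the last pick.
By end time: (2,3), (1,4), (7,8), (9,10), (6,11), (10,12), (11,14).
Pick (2,3); next start ≥ 3 → (7,8); next start ≥ 8 → (9,10); next start ≥ 10 → (10,12).
Selected: (2,3) (7,8) (9,10) (10,12)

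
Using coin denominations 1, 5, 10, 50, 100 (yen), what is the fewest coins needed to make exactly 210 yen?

Use the largest denomination that fits, subtract, and repeat.
210 − 2×100→10 − 1×10→0
Total coins = 2 + 1 = 3

3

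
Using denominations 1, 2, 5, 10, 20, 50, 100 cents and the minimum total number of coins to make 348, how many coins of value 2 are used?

1

348 = 3×100 + 2×20 + 1×5 + 1×2 + 1×1
Count of 2: 1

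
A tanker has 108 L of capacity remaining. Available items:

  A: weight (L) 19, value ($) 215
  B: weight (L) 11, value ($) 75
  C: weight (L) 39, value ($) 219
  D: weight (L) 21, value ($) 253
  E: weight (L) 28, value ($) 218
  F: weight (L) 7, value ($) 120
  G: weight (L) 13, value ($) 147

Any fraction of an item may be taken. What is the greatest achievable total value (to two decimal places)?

Order: F (120/7=17.14) > D (253/21=12.05) > A (215/19=11.32) > G (147/13=11.31) > E (218/28=7.79) > B (75/11=6.82) > C (219/39=5.62)
Fill: take F (7 @ 120) → take D (21 @ 253) → take A (19 @ 215) → take G (13 @ 147) → take E (28 @ 218) → take B (11 @ 75) → take 9/39 of C → 50.54; 108/108 used.
Total value = 1078.54

1078.54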